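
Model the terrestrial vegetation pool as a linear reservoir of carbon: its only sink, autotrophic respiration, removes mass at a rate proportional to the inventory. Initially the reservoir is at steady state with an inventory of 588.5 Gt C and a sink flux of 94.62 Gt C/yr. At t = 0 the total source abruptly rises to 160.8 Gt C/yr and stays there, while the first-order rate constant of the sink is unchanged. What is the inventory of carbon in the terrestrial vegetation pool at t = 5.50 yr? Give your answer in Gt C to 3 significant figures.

Residence time τ = M₀/F₀ = 6.220 yr. The eventual steady state is M_∞ = M₀·(F₁/F₀) = 588.5 × 160.8/94.62 = 1000.1 Gt C.
The anomaly ΔM(t) = M(t) − M_∞ decays as ΔM₀·e^(−t/τ) with ΔM₀ = 588.5 − 1000.1 = −411.6 Gt C.
At t = 5.50 yr, e^(−t/τ) = e^(−0.8843) = 0.4130, so ΔM = −170.0 Gt C and M = 1000.1 − 170.0 = 830.12 Gt C.

830 Gt C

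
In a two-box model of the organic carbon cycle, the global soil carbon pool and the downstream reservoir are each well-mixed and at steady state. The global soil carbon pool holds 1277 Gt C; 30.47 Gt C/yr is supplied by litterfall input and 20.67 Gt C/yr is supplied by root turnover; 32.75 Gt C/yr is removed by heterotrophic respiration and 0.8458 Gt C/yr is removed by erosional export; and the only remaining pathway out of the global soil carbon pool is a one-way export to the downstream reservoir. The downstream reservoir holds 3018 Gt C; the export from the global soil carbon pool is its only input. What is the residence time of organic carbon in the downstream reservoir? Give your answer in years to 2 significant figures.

170 yr

Balance the global soil carbon pool: ΣF_in = 30.47 + 20.67 = 51.140 Gt C/yr.
Export to the downstream reservoir = ΣF_in − (32.75 + 0.8458) = 17.544 Gt C/yr.
At steady state the output of the downstream reservoir equals its input, 17.544 Gt C/yr.
τ = M / F = 3018 / 17.544 = 172.0 yr.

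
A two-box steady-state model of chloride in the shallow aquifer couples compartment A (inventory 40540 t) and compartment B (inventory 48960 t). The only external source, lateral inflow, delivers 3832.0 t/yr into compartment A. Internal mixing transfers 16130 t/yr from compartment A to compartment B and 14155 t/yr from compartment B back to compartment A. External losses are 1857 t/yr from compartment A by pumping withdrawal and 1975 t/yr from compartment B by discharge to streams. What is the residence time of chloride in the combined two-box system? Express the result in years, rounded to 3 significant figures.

23.4 yr

Treat the two boxes together as one reservoir: the mixing fluxes between them are internal recycling, so τ = ΣM / Σ(external losses).
M_total = 40540 + 48960 = 89500 t.
ΣF_external_out = 1857 + 1975 = 3832.0 t/yr.
τ = M_total / ΣF_ext = 89500 / 3832.0 = 23.36 yr.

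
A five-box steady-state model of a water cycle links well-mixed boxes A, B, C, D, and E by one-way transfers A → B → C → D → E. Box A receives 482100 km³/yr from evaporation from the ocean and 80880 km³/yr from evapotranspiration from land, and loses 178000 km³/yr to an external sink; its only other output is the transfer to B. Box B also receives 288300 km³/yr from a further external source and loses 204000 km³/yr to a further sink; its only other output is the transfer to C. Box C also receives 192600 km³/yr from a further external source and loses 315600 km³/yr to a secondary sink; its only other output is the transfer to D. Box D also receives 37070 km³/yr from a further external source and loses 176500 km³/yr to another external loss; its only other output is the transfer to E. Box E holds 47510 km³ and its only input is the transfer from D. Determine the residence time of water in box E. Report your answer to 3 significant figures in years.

Box A: F(A→B) = (482100 + 80880) − 178000 = 384980 km³/yr.
Box B: F(B→C) = (384980 + 288300) − 204000 = 469280 km³/yr.
Box C: F(C→D) = (469280 + 192600) − 315600 = 346280 km³/yr.
Box D: F(D→E) = (346280 + 37070) − 176500 = 206850 km³/yr.
Box E throughput = its input = 206850 km³/yr; τ = 47510 / 206850 = 0.2297 yr.

0.230 yr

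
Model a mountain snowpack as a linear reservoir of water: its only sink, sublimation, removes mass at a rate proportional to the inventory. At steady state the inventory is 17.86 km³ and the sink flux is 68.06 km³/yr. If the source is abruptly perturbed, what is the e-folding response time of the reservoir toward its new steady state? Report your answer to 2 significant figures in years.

0.26 yr

For a linear reservoir the response time equals the residence time τ = M/F.
τ = 17.86 / 68.06 = 0.2624 yr.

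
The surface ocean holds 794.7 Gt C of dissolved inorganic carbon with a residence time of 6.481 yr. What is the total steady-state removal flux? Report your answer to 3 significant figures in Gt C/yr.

123 Gt C/yr

F = M / τ = 794.7 / 6.481 = 122.6 Gt C/yr.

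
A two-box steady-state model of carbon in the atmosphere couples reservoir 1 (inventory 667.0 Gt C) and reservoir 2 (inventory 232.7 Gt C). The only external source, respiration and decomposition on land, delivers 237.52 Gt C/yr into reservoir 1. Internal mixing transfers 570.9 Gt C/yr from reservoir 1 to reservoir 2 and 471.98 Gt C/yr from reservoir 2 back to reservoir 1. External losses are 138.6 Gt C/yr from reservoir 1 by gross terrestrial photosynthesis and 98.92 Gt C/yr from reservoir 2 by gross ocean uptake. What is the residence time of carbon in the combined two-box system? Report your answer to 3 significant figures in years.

3.79 yr

Treat the two boxes together as one reservoir: the mixing fluxes between them are internal recycling, so τ = ΣM / Σ(external losses).
M_total = 667.0 + 232.7 = 899.70 Gt C.
ΣF_external_out = 138.6 + 98.92 = 237.52 Gt C/yr.
τ = M_total / ΣF_ext = 899.70 / 237.52 = 3.788 yr.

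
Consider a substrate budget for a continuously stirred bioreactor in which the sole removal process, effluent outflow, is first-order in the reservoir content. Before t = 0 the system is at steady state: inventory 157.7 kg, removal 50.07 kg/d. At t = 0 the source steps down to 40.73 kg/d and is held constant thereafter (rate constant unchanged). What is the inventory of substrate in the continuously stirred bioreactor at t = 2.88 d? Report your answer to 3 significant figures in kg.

The sink rate constant is k = F₀/M₀ = 50.07/157.7 = 0.3175 d⁻¹.
Solving dM/dt = F₁ − kM with M(0) = M₀ gives M(t) = F₁/k + (M₀ − F₁/k)·e^(−kt).
F₁/k = 40.73/0.3175 = 128.28 kg; kt = 0.3175 × 2.88 = 0.9144, e^(−kt) = 0.4008.
M(2.88) = 128.28 + (157.7 − 128.28) × 0.4008 = 128.28 + 11.79 = 140.07 kg.

140 kg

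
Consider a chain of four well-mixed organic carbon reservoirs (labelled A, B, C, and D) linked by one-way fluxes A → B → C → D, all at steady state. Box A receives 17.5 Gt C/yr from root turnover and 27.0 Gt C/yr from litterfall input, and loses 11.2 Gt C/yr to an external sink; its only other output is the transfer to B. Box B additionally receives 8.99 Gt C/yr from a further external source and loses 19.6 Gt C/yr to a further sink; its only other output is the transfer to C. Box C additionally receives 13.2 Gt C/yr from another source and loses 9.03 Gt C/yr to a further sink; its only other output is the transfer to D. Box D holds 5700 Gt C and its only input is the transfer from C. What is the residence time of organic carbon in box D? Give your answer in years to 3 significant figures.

Box A: F(A→B) = (17.5 + 27.0) − 11.2 = 33.300 Gt C/yr.
Box B: F(B→C) = (33.300 + 8.99) − 19.6 = 22.690 Gt C/yr.
Box C: F(C→D) = (22.690 + 13.2) − 9.03 = 26.860 Gt C/yr.
Box D throughput = its input = 26.860 Gt C/yr; τ = 5700 / 26.860 = 212.2 yr.

212 yr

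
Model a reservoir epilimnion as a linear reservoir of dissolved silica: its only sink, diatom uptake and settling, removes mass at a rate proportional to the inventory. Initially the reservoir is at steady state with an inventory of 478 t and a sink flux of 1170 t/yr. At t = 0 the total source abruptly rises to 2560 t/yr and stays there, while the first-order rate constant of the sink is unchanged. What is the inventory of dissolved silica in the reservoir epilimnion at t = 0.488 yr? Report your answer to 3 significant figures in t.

874 t

τ = M₀/F₀ = 478/1170 = 0.4085 yr; rate constant k = 1/τ.
New steady state M_∞ = F₁/k = F₁·τ = 2560 × 0.4085 = 1045.9 t.
M(t) = M_∞ + (M₀ − M_∞)·e^(−t/τ); t/τ = 0.488/0.4085 = 1.194, so e^(−t/τ) = 0.3029.
M(t) = 1045.9 − 567.9 × 0.3029 = 873.89 t.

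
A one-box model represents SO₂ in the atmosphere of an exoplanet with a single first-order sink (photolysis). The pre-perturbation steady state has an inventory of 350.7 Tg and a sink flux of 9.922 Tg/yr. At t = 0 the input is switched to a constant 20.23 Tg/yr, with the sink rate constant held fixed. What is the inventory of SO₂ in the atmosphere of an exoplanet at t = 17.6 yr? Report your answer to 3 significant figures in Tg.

τ = M₀/F₀ = 350.7/9.922 = 35.35 yr; rate constant k = 1/τ.
New steady state M_∞ = F₁/k = F₁·τ = 20.23 × 35.35 = 715.04 Tg.
M(t) = M_∞ + (M₀ − M_∞)·e^(−t/τ); t/τ = 17.6/35.35 = 0.4979, so e^(−t/τ) = 0.6078.
M(t) = 715.04 − 364.3 × 0.6078 = 493.60 Tg.

494 Tg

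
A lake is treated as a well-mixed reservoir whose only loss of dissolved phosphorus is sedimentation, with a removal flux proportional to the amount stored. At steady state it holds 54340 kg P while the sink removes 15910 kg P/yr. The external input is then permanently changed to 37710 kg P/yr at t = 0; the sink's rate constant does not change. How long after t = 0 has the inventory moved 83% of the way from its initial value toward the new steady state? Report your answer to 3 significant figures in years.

6.05 yr

τ = M₀/F₀ = 54340/15910 = 3.415 yr.
The remaining gap fraction is e^(−t/τ); 83% covered ⇒ e^(−t/τ) = 0.170.
t = −τ ln(0.170) = 3.415 × 1.772 = 6.052 yr.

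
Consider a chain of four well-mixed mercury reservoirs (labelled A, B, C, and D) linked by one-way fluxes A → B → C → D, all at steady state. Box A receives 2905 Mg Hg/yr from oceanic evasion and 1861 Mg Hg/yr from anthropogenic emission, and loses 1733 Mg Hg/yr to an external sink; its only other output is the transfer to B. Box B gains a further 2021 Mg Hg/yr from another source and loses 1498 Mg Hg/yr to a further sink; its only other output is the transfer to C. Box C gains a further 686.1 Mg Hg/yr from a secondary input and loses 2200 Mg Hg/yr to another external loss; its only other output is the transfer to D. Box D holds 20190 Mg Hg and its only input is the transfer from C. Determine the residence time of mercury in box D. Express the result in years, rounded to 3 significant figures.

Box A: F(A→B) = (2905 + 1861) − 1733 = 3033.0 Mg Hg/yr.
Box B: F(B→C) = (3033.0 + 2021) − 1498 = 3556.0 Mg Hg/yr.
Box C: F(C→D) = (3556.0 + 686.1) − 2200 = 2042.1 Mg Hg/yr.
Box D throughput = its input = 2042.1 Mg Hg/yr; τ = 20190 / 2042.1 = 9.887 yr.

9.89 yr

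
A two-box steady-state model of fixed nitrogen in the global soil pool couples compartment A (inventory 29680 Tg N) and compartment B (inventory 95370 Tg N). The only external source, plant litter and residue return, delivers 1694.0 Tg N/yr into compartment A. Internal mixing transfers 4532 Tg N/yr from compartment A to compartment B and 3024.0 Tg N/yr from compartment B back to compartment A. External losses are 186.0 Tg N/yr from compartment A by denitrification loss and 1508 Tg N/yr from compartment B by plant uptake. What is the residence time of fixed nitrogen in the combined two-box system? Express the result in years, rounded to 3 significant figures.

73.8 yr

For the system as a whole, the A↔B exchange is internal and contributes nothing to the throughput; only the external sinks remove mass.
M_total = 29680 + 95370 = 125050 Tg N.
ΣF_external_out = 186.0 + 1508 = 1694.0 Tg N/yr.
τ = M_total / ΣF_ext = 125050 / 1694.0 = 73.82 yr.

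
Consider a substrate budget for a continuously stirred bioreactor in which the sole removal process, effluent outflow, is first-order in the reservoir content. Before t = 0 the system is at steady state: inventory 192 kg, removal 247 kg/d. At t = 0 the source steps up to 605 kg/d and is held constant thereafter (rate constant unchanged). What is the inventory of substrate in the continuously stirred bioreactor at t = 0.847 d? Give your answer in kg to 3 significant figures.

The sink rate constant is k = F₀/M₀ = 247/192 = 1.286 d⁻¹.
Solving dM/dt = F₁ − kM with M(0) = M₀ gives M(t) = F₁/k + (M₀ − F₁/k)·e^(−kt).
F₁/k = 605/1.286 = 470.28 kg; kt = 1.286 × 0.847 = 1.090, e^(−kt) = 0.3363.
M(0.847) = 470.28 + (192 − 470.28) × 0.3363 = 470.28 − 93.60 = 376.69 kg.

377 kg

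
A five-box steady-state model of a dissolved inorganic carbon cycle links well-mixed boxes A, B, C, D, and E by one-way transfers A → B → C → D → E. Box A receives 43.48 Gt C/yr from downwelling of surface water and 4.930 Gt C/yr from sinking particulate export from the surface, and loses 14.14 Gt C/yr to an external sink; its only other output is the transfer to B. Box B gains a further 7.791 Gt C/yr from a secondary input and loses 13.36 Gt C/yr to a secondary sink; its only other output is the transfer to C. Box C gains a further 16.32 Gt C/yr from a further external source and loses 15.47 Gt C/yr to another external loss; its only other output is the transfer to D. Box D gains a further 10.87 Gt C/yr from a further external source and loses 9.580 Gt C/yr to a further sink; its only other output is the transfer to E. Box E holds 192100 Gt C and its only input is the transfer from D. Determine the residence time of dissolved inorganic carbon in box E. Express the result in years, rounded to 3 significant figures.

6230 yr

Box A: F(A→B) = (43.48 + 4.930) − 14.14 = 34.270 Gt C/yr.
Box B: F(B→C) = (34.270 + 7.791) − 13.36 = 28.701 Gt C/yr.
Box C: F(C→D) = (28.701 + 16.32) − 15.47 = 29.551 Gt C/yr.
Box D: F(D→E) = (29.551 + 10.87) − 9.580 = 30.841 Gt C/yr.
Box E throughput = its input = 30.841 Gt C/yr; τ = 192100 / 30.841 = 6229 yr.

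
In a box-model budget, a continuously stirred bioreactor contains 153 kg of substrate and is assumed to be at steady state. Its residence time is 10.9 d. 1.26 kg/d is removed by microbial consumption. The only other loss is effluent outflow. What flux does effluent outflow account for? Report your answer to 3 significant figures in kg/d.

12.8 kg/d

Total removal F = M/τ = 153 / 10.9 = 14.04 kg/d.
Effluent outflow = F − (1.26) = 14.04 − 1.260 = 12.78 kg/d.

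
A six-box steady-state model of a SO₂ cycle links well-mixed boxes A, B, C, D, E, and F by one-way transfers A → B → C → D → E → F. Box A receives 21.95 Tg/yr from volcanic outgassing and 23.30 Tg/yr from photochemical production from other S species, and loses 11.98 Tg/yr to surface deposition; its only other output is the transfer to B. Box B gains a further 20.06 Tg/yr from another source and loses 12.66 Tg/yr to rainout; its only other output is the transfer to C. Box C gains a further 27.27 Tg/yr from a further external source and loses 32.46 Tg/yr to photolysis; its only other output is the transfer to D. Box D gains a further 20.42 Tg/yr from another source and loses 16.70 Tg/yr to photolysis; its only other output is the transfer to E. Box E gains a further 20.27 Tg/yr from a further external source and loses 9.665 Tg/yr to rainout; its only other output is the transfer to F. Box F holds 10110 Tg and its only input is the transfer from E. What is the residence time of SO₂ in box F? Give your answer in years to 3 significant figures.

203 yr

Box A: F(A→B) = (21.95 + 23.30) − 11.98 = 33.270 Tg/yr.
Box B: F(B→C) = (33.270 + 20.06) − 12.66 = 40.670 Tg/yr.
Box C: F(C→D) = (40.670 + 27.27) − 32.46 = 35.480 Tg/yr.
Box D: F(D→E) = (35.480 + 20.42) − 16.70 = 39.200 Tg/yr.
Box E: F(E→F) = (39.200 + 20.27) − 9.665 = 49.805 Tg/yr.
Box F throughput = its input = 49.805 Tg/yr; τ = 10110 / 49.805 = 203.0 yr.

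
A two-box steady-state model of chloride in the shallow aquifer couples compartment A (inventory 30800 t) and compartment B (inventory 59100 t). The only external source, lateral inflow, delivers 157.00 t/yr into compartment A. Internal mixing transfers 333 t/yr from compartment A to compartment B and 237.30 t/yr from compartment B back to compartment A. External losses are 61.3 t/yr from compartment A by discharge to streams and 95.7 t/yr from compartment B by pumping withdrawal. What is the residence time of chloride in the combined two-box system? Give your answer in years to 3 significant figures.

573 yr

Treat the two boxes together as one reservoir: the mixing fluxes between them are internal recycling, so τ = ΣM / Σ(external losses).
M_total = 30800 + 59100 = 89900 t.
ΣF_external_out = 61.3 + 95.7 = 157.00 t/yr.
τ = M_total / ΣF_ext = 89900 / 157.00 = 572.6 yr.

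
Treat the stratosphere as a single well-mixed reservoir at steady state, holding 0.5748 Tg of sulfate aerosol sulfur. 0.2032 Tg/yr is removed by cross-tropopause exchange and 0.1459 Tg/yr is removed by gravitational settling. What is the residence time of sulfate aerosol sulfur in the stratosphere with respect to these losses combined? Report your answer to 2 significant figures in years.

Total removal = 0.2032 + 0.1459 = 0.34910 Tg/yr.
τ = M / ΣF_out = 0.5748 / 0.34910 = 1.647 yr.

1.6 yr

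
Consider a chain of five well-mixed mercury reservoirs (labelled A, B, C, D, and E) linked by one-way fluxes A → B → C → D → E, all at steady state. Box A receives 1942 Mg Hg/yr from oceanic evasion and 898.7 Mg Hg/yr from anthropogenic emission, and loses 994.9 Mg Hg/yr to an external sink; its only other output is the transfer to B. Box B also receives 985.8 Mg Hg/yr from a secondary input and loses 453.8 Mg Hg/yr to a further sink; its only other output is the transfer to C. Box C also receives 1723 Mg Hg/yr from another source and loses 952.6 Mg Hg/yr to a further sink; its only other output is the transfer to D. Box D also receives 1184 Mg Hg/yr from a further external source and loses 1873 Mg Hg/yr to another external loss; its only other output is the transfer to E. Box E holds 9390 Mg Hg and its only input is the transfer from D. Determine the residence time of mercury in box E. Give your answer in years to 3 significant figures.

Box A: F(A→B) = (1942 + 898.7) − 994.9 = 1845.8 Mg Hg/yr.
Box B: F(B→C) = (1845.8 + 985.8) − 453.8 = 2377.8 Mg Hg/yr.
Box C: F(C→D) = (2377.8 + 1723) − 952.6 = 3148.2 Mg Hg/yr.
Box D: F(D→E) = (3148.2 + 1184) − 1873 = 2459.2 Mg Hg/yr.
Box E throughput = its input = 2459.2 Mg Hg/yr; τ = 9390 / 2459.2 = 3.818 yr.

3.82 yr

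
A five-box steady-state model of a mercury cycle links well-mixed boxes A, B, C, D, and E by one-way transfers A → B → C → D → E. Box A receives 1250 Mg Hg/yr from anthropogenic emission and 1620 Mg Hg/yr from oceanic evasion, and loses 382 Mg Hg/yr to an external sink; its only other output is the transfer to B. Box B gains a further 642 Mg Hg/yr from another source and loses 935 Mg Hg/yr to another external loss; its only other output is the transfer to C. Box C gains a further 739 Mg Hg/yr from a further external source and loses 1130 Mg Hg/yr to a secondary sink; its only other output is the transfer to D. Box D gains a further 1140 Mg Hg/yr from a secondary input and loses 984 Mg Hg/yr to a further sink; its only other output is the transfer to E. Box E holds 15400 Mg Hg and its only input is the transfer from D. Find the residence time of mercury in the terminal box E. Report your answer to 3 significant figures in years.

7.86 yr

Box A: F(A→B) = (1250 + 1620) − 382 = 2488.0 Mg Hg/yr.
Box B: F(B→C) = (2488.0 + 642) − 935 = 2195.0 Mg Hg/yr.
Box C: F(C→D) = (2195.0 + 739) − 1130 = 1804.0 Mg Hg/yr.
Box D: F(D→E) = (1804.0 + 1140) − 984 = 1960.0 Mg Hg/yr.
Box E throughput = its input = 1960.0 Mg Hg/yr; τ = 15400 / 1960.0 = 7.857 yr.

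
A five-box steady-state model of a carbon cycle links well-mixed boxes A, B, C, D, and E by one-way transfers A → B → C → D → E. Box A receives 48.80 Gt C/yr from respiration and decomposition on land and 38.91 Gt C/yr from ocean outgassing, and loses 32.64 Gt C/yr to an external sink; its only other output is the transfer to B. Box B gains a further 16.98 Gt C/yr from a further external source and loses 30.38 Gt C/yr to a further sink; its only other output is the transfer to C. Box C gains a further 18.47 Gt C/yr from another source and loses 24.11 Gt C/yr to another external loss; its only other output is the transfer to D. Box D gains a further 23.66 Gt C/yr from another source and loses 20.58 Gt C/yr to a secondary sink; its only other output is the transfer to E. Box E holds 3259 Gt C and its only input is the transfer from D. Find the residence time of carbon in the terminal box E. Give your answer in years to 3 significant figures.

Box A: F(A→B) = (48.80 + 38.91) − 32.64 = 55.070 Gt C/yr.
Box B: F(B→C) = (55.070 + 16.98) − 30.38 = 41.670 Gt C/yr.
Box C: F(C→D) = (41.670 + 18.47) − 24.11 = 36.030 Gt C/yr.
Box D: F(D→E) = (36.030 + 23.66) − 20.58 = 39.110 Gt C/yr.
Box E throughput = its input = 39.110 Gt C/yr; τ = 3259 / 39.110 = 83.33 yr.

83.3 yr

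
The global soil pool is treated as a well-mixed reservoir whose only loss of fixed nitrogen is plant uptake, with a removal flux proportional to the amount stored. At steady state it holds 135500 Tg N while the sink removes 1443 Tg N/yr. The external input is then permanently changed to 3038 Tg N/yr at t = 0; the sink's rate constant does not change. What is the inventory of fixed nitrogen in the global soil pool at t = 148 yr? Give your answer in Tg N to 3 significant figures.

254000 Tg N

The sink rate constant is k = F₀/M₀ = 1443/135500 = 0.01065 yr⁻¹.
Solving dM/dt = F₁ − kM with M(0) = M₀ gives M(t) = F₁/k + (M₀ − F₁/k)·e^(−kt).
F₁/k = 3038/0.01065 = 285270 Tg N; kt = 0.01065 × 148 = 1.576, e^(−kt) = 0.2068.
M(148) = 285270 + (135500 − 285270) × 0.2068 = 285270 − 30970 = 254300 Tg N.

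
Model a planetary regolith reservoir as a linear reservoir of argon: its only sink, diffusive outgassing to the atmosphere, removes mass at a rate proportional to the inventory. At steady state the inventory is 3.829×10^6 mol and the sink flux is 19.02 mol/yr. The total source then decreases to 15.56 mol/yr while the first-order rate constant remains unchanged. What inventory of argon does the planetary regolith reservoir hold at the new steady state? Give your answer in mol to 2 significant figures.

Rate constant k = F/M = 19.02 / 3.829×10^6 = 4.967×10^-6 yr⁻¹.
At the new steady state, source = k·M_new ⇒ M_new = 15.56 / 4.967×10^-6 = 3.132×10^6 mol.
(Equivalently M_new = M × F_new/F_old = 3.829×10^6 × 15.56/19.02.)

3.1×10^6 mol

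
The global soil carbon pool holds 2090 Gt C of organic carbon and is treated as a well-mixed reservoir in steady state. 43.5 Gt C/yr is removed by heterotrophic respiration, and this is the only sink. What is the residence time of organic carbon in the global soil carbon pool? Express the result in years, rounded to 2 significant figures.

τ = M / F = 2090 / 43.5 = 48.05 yr.

48 yr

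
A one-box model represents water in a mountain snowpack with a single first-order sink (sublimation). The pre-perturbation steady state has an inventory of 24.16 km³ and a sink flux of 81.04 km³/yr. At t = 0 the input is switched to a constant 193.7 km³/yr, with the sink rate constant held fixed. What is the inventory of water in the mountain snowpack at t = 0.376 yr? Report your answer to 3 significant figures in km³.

Residence time τ = M₀/F₀ = 0.2981 yr. The eventual steady state is M_∞ = M₀·(F₁/F₀) = 24.16 × 193.7/81.04 = 57.747 km³.
The anomaly ΔM(t) = M(t) − M_∞ decays as ΔM₀·e^(−t/τ) with ΔM₀ = 24.16 − 57.747 = −33.59 km³.
At t = 0.376 yr, e^(−t/τ) = e^(−1.261) = 0.2833, so ΔM = −9.515 km³ and M = 57.747 − 9.515 = 48.231 km³.

48.2 km³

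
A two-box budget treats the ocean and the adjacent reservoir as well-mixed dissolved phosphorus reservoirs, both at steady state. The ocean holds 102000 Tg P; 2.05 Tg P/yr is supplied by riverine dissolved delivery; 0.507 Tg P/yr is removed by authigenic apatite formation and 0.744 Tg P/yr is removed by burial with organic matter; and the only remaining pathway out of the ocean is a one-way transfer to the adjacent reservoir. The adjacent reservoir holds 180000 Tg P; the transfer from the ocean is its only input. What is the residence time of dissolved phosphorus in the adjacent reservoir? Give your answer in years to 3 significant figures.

225000 yr

Balance the ocean: ΣF_in = 2.0500 Tg P/yr.
Transfer to the adjacent reservoir = ΣF_in − (0.507 + 0.744) = 0.79900 Tg P/yr.
At steady state the output of the adjacent reservoir equals its input, 0.79900 Tg P/yr.
τ = M / F = 180000 / 0.79900 = 225300 yr.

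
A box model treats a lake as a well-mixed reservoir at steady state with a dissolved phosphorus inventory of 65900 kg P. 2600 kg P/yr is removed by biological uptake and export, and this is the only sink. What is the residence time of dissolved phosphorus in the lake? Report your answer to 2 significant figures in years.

τ = M / F = 65900 / 2600 = 25.35 yr.

25 yr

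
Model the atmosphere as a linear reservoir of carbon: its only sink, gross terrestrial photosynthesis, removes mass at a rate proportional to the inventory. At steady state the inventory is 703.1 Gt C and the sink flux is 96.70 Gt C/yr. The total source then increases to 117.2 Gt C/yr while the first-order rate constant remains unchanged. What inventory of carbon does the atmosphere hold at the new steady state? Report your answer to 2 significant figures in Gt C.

Rate constant k = F/M = 96.70 / 703.1 = 0.1375 yr⁻¹.
At the new steady state, source = k·M_new ⇒ M_new = 117.2 / 0.1375 = 852.2 Gt C.
(Equivalently M_new = M × F_new/F_old = 703.1 × 117.2/96.70.)

850 Gt C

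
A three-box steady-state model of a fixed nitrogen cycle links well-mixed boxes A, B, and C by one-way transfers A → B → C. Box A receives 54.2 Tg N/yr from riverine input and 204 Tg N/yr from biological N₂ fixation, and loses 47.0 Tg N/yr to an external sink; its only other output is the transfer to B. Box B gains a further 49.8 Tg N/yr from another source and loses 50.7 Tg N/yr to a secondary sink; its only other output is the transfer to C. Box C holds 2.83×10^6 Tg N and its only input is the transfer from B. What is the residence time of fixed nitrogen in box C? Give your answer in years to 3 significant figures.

13500 yr

Box A: F(A→B) = (54.2 + 204) − 47.0 = 211.20 Tg N/yr.
Box B: F(B→C) = (211.20 + 49.8) − 50.7 = 210.30 Tg N/yr.
Box C throughput = its input = 210.30 Tg N/yr; τ = 2.83×10^6 / 210.30 = 13460 yr.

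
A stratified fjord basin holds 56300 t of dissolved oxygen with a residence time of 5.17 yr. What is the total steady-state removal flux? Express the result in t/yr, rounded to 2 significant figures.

11000 t/yr

F = M / τ = 56300 / 5.17 = 10890 t/yr.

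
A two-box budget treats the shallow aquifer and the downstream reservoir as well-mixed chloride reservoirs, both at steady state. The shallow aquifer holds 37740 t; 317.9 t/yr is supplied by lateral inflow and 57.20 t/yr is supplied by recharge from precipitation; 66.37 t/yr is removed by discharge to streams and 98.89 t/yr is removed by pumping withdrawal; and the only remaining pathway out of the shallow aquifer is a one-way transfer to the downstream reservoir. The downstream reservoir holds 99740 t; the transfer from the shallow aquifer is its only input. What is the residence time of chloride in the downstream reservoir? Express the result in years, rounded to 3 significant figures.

475 yr

Balance the shallow aquifer: ΣF_in = 317.9 + 57.20 = 375.10 t/yr.
Transfer to the downstream reservoir = ΣF_in − (66.37 + 98.89) = 209.84 t/yr.
At steady state the output of the downstream reservoir equals its input, 209.84 t/yr.
τ = M / F = 99740 / 209.84 = 475.3 yr.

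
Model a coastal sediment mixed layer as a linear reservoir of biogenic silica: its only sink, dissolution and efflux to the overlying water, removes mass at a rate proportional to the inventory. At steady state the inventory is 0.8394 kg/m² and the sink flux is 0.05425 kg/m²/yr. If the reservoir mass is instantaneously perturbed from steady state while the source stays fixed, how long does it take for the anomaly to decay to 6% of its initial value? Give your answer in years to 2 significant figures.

44 yr

For a linear reservoir the anomaly decays as exp(−t/τ) with τ = M/F = 0.8394/0.05425 = 15.47 yr.
exp(−t/τ) = 0.06 ⇒ t = −τ ln(0.06) = 15.47 × 2.813 = 43.53 yr.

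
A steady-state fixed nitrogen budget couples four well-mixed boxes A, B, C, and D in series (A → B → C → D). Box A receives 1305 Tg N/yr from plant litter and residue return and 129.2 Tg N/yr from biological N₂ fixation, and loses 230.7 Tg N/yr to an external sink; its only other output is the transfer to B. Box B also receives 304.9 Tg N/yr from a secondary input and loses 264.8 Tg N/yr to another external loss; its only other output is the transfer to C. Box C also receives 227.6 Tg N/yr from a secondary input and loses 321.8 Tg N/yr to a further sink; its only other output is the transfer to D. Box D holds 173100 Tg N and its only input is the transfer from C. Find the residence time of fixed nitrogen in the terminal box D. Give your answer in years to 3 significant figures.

151 yr

Box A: F(A→B) = (1305 + 129.2) − 230.7 = 1203.5 Tg N/yr.
Box B: F(B→C) = (1203.5 + 304.9) − 264.8 = 1243.6 Tg N/yr.
Box C: F(C→D) = (1243.6 + 227.6) − 321.8 = 1149.4 Tg N/yr.
Box D throughput = its input = 1149.4 Tg N/yr; τ = 173100 / 1149.4 = 150.6 yr.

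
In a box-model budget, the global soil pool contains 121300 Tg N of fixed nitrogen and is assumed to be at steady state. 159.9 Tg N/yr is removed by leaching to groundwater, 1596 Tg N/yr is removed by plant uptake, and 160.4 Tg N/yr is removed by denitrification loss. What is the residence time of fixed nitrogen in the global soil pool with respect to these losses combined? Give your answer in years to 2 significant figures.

Total removal = 159.9 + 1596 + 160.4 = 1916.3 Tg N/yr.
τ = M / ΣF_out = 121300 / 1916.3 = 63.30 yr.

63 yr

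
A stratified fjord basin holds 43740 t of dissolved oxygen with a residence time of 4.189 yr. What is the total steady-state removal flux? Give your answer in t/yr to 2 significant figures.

10000 t/yr

F = M / τ = 43740 / 4.189 = 10440 t/yr.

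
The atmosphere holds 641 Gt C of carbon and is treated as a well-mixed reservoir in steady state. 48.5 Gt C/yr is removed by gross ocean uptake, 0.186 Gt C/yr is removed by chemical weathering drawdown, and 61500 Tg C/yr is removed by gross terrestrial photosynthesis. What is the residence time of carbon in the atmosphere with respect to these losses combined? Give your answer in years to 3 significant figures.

Convert the gross terrestrial photosynthesis flux: 61500 Tg C/yr = 61.50 Gt C/yr.
Total removal = 48.50 + 0.1860 + 61.50 = 110.19 Gt C/yr.
τ = M / ΣF_out = 641 / 110.19 = 5.817 yr.

5.82 yr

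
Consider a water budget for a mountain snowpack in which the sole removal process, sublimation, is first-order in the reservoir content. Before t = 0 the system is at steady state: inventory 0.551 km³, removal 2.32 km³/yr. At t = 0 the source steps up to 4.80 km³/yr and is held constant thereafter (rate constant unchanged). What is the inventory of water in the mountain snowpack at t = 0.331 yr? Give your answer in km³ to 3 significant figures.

0.994 km³

τ = M₀/F₀ = 0.551/2.32 = 0.2375 yr; rate constant k = 1/τ.
New steady state M_∞ = F₁/k = F₁·τ = 4.80 × 0.2375 = 1.1400 km³.
M(t) = M_∞ + (M₀ − M_∞)·e^(−t/τ); t/τ = 0.331/0.2375 = 1.394, so e^(−t/τ) = 0.2482.
M(t) = 1.1400 − 0.5890 × 0.2482 = 0.99383 km³.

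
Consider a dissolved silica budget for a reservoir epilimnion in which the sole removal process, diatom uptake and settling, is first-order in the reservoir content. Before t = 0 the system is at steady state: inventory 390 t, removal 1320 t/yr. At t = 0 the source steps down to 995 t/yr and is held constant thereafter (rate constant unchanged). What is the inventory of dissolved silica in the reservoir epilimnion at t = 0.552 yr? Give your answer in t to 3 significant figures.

309 t

The sink rate constant is k = F₀/M₀ = 1320/390 = 3.385 yr⁻¹.
Solving dM/dt = F₁ − kM with M(0) = M₀ gives M(t) = F₁/k + (M₀ − F₁/k)·e^(−kt).
F₁/k = 995/3.385 = 293.98 t; kt = 3.385 × 0.552 = 1.868, e^(−kt) = 0.1544.
M(0.552) = 293.98 + (390 − 293.98) × 0.1544 = 293.98 + 14.82 = 308.80 t.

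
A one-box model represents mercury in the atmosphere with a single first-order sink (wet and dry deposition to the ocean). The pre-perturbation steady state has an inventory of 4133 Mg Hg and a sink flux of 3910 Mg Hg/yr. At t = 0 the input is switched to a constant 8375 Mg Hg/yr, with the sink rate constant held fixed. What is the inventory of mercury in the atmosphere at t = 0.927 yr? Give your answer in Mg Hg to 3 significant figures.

Residence time τ = M₀/F₀ = 1.057 yr. The eventual steady state is M_∞ = M₀·(F₁/F₀) = 4133 × 8375/3910 = 8852.7 Mg Hg.
The anomaly ΔM(t) = M(t) − M_∞ decays as ΔM₀·e^(−t/τ) with ΔM₀ = 4133 − 8852.7 = −4720 Mg Hg.
At t = 0.927 yr, e^(−t/τ) = e^(−0.8770) = 0.4160, so ΔM = −1964 Mg Hg and M = 8852.7 − 1964 = 6889.1 Mg Hg.

6890 Mg Hg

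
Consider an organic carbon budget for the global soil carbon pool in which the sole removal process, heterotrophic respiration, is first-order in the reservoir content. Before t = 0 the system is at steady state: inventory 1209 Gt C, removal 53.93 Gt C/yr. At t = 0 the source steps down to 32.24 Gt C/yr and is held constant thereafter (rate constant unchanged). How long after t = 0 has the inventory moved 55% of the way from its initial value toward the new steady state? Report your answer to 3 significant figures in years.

τ = M₀/F₀ = 1209/53.93 = 22.42 yr.
The remaining gap fraction is e^(−t/τ); 55% covered ⇒ e^(−t/τ) = 0.450.
t = −τ ln(0.450) = 22.42 × 0.7985 = 17.90 yr.

17.9 yr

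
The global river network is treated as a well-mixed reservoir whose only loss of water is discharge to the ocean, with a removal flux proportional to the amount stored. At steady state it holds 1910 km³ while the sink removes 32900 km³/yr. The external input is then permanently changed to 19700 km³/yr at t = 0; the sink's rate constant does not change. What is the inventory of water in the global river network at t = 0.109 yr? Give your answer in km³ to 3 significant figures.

τ = M₀/F₀ = 1910/32900 = 0.05805 yr; rate constant k = 1/τ.
New steady state M_∞ = F₁/k = F₁·τ = 19700 × 0.05805 = 1143.7 km³.
M(t) = M_∞ + (M₀ − M_∞)·e^(−t/τ); t/τ = 0.109/0.05805 = 1.878, so e^(−t/τ) = 0.1530.
M(t) = 1143.7 + 766.3 × 0.1530 = 1260.9 km³.

1260 km³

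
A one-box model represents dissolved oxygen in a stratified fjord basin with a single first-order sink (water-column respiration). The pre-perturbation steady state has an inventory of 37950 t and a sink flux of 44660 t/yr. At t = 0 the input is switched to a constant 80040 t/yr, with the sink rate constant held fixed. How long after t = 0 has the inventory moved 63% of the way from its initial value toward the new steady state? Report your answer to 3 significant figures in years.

0.845 yr

τ = M₀/F₀ = 37950/44660 = 0.8498 yr.
The remaining gap fraction is e^(−t/τ); 63% covered ⇒ e^(−t/τ) = 0.370.
t = −τ ln(0.370) = 0.8498 × 0.9943 = 0.8449 yr.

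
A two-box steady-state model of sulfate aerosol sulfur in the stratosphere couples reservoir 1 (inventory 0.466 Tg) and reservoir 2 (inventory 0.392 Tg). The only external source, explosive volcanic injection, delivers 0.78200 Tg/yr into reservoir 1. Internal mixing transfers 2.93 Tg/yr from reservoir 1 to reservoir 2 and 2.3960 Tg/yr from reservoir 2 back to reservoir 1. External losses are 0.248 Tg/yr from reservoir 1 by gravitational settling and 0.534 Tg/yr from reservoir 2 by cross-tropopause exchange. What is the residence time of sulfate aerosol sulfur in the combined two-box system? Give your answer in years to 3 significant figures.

1.10 yr

Treat the two boxes together as one reservoir: the mixing fluxes between them are internal recycling, so τ = ΣM / Σ(external losses).
M_total = 0.466 + 0.392 = 0.85800 Tg.
ΣF_external_out = 0.248 + 0.534 = 0.78200 Tg/yr.
τ = M_total / ΣF_ext = 0.85800 / 0.78200 = 1.097 yr.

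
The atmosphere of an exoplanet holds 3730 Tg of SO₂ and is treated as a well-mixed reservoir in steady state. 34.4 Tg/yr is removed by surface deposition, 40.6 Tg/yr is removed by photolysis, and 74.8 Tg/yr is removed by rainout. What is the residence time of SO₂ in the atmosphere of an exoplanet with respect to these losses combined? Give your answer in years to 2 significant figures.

Total removal = 34.40 + 40.60 + 74.80 = 149.80 Tg/yr.
τ = M / ΣF_out = 3730 / 149.80 = 24.90 yr.

25 yr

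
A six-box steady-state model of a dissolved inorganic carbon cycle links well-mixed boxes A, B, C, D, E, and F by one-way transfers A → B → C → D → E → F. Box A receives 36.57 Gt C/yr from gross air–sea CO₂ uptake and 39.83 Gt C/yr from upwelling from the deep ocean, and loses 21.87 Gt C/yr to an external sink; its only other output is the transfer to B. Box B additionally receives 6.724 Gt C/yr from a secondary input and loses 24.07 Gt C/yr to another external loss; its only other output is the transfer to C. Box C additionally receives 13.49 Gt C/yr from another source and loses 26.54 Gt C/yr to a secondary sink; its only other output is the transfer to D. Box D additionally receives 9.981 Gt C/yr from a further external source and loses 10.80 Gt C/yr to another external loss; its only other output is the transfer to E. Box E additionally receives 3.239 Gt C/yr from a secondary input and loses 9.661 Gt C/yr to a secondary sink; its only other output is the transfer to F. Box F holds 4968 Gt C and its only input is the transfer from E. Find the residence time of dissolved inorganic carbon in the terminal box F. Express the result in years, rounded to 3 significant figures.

Box A: F(A→B) = (36.57 + 39.83) − 21.87 = 54.530 Gt C/yr.
Box B: F(B→C) = (54.530 + 6.724) − 24.07 = 37.184 Gt C/yr.
Box C: F(C→D) = (37.184 + 13.49) − 26.54 = 24.134 Gt C/yr.
Box D: F(D→E) = (24.134 + 9.981) − 10.80 = 23.315 Gt C/yr.
Box E: F(E→F) = (23.315 + 3.239) − 9.661 = 16.893 Gt C/yr.
Box F throughput = its input = 16.893 Gt C/yr; τ = 4968 / 16.893 = 294.1 yr.

294 yr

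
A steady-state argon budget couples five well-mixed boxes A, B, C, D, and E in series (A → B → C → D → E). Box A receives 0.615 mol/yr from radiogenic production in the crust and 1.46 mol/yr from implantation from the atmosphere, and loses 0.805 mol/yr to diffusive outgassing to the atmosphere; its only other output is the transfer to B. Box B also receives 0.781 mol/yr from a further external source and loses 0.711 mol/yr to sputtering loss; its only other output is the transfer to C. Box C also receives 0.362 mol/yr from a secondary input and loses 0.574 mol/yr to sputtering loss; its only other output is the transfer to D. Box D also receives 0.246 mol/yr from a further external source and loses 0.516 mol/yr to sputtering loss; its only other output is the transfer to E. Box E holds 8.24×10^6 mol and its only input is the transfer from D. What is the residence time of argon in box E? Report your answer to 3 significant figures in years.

Box A: F(A→B) = (0.615 + 1.46) − 0.805 = 1.2700 mol/yr.
Box B: F(B→C) = (1.2700 + 0.781) − 0.711 = 1.3400 mol/yr.
Box C: F(C→D) = (1.3400 + 0.362) − 0.574 = 1.1280 mol/yr.
Box D: F(D→E) = (1.1280 + 0.246) − 0.516 = 0.85800 mol/yr.
Box E throughput = its input = 0.85800 mol/yr; τ = 8.24×10^6 / 0.85800 = 9.604×10^6 yr.

9.60×10^6 yr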